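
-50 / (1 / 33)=-1650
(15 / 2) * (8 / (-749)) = -0.08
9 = 9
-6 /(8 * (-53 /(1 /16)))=3 /3392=0.00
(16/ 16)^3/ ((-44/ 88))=-2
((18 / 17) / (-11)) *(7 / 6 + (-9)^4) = -118119 / 187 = -631.65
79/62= 1.27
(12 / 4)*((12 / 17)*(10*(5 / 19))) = 1800 / 323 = 5.57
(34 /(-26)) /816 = -1 /624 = -0.00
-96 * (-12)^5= 23887872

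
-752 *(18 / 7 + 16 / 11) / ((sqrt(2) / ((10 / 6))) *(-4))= 145700 *sqrt(2) / 231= 892.00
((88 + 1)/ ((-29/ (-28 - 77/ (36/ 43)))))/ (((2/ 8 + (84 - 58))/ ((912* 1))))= 12791.99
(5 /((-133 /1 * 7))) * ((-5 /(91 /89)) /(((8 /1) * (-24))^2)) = 2225 /3123154944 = 0.00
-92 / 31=-2.97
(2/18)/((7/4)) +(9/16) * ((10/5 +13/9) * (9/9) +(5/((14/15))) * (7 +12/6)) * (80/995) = 2.40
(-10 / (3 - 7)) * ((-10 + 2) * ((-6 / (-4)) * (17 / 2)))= -255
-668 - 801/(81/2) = -6190/9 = -687.78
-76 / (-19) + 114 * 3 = 346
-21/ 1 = -21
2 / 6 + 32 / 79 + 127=30274 / 237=127.74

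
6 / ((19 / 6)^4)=7776 / 130321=0.06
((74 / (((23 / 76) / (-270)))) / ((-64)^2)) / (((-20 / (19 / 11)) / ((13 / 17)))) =4688307 / 4404224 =1.06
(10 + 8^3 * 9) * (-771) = -3560478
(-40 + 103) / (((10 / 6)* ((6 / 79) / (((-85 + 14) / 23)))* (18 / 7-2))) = -2473569 / 920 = -2688.66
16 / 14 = 8 / 7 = 1.14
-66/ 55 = -6/ 5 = -1.20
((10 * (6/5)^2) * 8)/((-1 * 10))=-288/25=-11.52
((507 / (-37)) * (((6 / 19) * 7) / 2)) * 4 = -42588 / 703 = -60.58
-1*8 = -8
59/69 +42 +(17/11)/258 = 932571/21758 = 42.86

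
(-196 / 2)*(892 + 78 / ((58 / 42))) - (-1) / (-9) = -24260321 / 261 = -92951.42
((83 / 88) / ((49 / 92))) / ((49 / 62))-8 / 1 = -152109 / 26411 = -5.76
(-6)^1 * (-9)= 54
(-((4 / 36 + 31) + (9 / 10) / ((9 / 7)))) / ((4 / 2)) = -2863 / 180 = -15.91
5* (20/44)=25/11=2.27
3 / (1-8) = -3 / 7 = -0.43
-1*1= -1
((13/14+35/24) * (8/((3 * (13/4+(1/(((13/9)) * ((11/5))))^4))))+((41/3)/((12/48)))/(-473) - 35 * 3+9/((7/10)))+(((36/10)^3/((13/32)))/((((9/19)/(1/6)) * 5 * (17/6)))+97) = 12602792881119672874/1320143063070706875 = 9.55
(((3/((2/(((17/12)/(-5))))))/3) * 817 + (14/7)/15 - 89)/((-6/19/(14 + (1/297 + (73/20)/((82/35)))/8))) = 5160820924309/561116160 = 9197.42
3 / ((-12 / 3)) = -0.75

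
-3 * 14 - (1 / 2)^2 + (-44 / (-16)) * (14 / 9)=-1367 / 36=-37.97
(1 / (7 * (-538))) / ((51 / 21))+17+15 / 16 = 1312443 / 73168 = 17.94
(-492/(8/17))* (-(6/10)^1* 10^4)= 6273000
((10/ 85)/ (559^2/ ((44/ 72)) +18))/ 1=11/ 47811276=0.00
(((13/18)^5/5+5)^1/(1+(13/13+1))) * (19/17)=1.88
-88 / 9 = -9.78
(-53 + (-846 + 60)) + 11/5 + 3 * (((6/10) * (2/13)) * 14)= -10828/13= -832.92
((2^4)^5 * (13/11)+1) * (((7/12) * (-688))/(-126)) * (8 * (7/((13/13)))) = 7294366576/33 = 221041411.39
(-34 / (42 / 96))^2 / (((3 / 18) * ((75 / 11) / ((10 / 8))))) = 6643.46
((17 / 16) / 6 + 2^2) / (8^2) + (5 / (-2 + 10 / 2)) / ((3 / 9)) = 31121 / 6144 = 5.07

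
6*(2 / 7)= 12 / 7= 1.71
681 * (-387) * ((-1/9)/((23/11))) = 322113/23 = 14004.91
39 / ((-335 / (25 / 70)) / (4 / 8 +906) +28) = 1.45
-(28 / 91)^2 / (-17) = 16 / 2873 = 0.01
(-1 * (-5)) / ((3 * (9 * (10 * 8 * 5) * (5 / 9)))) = 1 / 1200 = 0.00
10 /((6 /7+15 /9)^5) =40841010 /418195493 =0.10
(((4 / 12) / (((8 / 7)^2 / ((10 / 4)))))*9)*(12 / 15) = 147 / 32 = 4.59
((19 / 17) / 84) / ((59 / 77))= 0.02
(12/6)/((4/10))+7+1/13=157/13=12.08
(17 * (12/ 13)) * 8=1632/ 13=125.54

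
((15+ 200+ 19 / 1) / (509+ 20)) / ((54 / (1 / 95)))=13 / 150765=0.00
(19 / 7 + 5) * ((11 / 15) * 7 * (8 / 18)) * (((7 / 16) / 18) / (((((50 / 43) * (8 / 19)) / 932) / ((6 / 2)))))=14657797 / 6000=2442.97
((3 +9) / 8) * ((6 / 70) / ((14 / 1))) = 9 / 980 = 0.01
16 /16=1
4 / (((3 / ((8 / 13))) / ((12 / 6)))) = 64 / 39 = 1.64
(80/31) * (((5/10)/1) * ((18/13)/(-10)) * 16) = -1152/403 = -2.86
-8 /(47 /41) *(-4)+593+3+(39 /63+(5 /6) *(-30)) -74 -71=448625 /987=454.53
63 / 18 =7 / 2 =3.50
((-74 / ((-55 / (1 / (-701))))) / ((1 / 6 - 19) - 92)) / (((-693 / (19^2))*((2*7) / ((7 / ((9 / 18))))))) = -2812 / 311717175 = -0.00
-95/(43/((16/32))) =-95/86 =-1.10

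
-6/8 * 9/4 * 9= -243/16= -15.19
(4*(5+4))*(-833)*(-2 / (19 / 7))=419832 / 19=22096.42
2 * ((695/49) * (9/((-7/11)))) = -401.20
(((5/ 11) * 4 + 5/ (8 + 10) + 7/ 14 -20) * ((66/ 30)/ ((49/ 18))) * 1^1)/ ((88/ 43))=-74089/ 10780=-6.87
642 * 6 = 3852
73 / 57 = 1.28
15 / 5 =3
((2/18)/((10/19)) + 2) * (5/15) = 199/270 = 0.74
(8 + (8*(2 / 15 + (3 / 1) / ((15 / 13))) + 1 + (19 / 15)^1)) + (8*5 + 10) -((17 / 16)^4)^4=21996470820675164563697 / 276701161105643274240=79.50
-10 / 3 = -3.33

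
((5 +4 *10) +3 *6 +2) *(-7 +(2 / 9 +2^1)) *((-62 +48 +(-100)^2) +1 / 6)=-167468015 / 54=-3101259.54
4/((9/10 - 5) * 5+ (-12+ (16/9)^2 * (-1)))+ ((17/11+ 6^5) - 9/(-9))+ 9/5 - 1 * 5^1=2470463748/317735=7775.23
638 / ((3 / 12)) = 2552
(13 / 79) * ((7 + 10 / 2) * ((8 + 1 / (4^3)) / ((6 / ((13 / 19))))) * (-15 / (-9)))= 7605 / 2528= 3.01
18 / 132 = 3 / 22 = 0.14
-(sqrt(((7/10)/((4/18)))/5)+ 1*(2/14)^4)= -3*sqrt(7)/10 - 1/2401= -0.79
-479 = -479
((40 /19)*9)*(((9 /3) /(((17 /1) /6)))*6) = 38880 /323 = 120.37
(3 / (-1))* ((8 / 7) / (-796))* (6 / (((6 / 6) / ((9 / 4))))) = 81 / 1393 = 0.06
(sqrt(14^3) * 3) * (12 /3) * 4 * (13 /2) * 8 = 34944 * sqrt(14) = 130748.48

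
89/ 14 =6.36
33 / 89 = 0.37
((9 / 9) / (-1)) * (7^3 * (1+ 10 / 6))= -2744 / 3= -914.67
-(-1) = 1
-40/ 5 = -8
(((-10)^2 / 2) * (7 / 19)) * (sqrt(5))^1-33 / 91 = -33 / 91 + 350 * sqrt(5) / 19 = 40.83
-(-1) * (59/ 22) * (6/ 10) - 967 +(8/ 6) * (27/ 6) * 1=-105533/ 110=-959.39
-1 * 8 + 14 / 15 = -106 / 15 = -7.07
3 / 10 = 0.30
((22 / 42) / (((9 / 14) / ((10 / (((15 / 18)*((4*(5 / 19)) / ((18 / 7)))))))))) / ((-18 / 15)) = -418 / 21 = -19.90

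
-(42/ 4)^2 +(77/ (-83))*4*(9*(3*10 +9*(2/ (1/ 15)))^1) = -3363003/ 332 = -10129.53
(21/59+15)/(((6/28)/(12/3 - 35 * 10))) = -1462888/59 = -24794.71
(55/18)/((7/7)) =55/18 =3.06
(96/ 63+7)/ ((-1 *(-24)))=0.36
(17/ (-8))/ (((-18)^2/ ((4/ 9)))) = -17/ 5832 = -0.00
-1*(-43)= 43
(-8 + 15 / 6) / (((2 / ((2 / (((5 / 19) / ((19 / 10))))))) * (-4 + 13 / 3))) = -119.13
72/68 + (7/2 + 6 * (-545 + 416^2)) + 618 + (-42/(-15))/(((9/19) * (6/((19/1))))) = 4753896403/4590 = 1035707.28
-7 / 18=-0.39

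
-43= -43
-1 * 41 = -41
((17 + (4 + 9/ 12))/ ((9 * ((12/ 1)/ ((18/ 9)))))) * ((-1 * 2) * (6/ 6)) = -29/ 36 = -0.81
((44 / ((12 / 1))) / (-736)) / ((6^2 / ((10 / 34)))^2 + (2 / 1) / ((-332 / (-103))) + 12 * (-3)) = -22825 / 68478336816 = -0.00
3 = 3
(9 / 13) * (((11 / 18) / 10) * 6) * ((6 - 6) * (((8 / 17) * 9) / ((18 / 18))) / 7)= 0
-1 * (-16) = 16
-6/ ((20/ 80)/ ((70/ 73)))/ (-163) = 1680/ 11899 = 0.14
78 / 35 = 2.23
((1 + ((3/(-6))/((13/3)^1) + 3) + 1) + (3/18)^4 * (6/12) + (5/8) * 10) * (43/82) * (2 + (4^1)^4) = 693754045/460512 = 1506.48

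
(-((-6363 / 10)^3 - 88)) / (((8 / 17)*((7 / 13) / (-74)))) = -2106589503076019 / 28000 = -75235339395.57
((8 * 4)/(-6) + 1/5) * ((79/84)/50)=-869/9000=-0.10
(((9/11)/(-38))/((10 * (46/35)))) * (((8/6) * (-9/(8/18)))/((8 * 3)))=567/307648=0.00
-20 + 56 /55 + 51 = 1761 /55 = 32.02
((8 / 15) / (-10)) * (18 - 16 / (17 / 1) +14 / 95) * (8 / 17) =-0.43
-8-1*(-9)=1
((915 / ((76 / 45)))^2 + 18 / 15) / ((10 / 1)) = 8476937781 / 288800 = 29352.28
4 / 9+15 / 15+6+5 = 112 / 9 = 12.44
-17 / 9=-1.89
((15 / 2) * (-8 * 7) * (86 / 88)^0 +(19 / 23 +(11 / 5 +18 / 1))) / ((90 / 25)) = -2549 / 23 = -110.83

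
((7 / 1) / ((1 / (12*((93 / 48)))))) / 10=651 / 40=16.28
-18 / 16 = -9 / 8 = -1.12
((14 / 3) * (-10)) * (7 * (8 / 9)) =-7840 / 27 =-290.37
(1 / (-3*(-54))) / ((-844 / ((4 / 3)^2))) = -2 / 153819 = -0.00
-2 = -2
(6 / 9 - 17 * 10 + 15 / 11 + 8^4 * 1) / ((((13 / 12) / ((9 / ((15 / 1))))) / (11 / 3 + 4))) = 2385100 / 143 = 16679.02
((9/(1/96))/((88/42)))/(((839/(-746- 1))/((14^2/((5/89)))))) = -59107110048/46145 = -1280899.56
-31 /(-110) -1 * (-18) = 2011 /110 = 18.28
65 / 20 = 13 / 4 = 3.25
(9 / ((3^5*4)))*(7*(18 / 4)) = 7 / 24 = 0.29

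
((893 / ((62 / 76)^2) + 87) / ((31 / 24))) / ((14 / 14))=32954376 / 29791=1106.19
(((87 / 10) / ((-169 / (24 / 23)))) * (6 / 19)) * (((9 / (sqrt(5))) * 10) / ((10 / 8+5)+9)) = -451008 * sqrt(5) / 22525165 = -0.04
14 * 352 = 4928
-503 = -503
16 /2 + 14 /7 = 10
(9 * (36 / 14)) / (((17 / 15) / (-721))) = -250290 / 17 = -14722.94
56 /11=5.09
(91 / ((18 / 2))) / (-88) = -91 / 792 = -0.11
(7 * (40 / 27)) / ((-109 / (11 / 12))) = -770 / 8829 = -0.09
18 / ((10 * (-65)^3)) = -9 / 1373125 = -0.00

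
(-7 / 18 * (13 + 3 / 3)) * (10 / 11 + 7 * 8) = -30674 / 99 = -309.84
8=8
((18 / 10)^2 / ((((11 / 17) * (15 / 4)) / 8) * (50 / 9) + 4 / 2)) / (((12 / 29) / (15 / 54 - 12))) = -1872414 / 75175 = -24.91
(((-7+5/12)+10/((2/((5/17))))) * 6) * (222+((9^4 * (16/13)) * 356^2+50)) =-31394398806.55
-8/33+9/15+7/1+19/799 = 973121/131835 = 7.38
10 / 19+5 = 105 / 19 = 5.53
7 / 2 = 3.50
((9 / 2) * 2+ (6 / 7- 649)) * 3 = -13422 / 7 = -1917.43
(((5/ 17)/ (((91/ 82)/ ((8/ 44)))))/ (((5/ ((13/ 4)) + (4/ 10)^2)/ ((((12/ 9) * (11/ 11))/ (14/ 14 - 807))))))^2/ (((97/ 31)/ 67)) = 1759796875/ 37311277296820527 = 0.00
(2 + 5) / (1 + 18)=7 / 19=0.37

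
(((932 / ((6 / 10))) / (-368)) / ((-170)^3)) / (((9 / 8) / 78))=3029 / 50849550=0.00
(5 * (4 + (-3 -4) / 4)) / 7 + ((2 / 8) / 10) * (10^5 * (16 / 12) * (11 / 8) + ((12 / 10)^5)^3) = 58771874198197423 / 12817382812500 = 4585.33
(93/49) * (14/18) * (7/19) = 31/57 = 0.54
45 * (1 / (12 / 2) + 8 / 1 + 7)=1365 / 2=682.50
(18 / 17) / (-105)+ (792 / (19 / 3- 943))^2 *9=1509180594 / 234908975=6.42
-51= -51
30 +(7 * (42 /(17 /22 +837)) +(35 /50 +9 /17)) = 14135677 /447610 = 31.58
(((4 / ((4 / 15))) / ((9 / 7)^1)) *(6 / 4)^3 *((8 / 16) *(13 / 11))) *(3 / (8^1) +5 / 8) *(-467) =-1912365 / 176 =-10865.71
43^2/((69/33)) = 20339/23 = 884.30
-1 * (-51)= 51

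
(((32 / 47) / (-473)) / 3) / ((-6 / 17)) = 272 / 200079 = 0.00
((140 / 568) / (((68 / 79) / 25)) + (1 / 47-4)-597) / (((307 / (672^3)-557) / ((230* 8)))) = 1961.63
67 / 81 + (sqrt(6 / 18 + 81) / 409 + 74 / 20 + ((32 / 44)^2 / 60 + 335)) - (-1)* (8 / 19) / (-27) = 2* sqrt(183) / 1227 + 632251459 / 1862190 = 339.54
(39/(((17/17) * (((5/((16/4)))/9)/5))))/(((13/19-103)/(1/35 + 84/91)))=-8227/630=-13.06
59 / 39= 1.51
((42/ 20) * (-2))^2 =441/ 25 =17.64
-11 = -11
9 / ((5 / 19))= 171 / 5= 34.20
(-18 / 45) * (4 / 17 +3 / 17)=-14 / 85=-0.16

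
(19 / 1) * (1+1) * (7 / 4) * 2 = 133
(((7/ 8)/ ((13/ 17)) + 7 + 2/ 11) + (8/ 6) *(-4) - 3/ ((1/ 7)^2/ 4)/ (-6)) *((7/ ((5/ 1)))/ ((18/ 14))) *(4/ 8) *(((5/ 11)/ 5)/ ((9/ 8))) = 16983743/ 3822390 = 4.44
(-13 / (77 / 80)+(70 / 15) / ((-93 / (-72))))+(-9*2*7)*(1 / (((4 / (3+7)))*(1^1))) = -775521 / 2387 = -324.89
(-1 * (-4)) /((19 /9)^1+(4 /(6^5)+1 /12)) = 7776 /4267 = 1.82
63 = 63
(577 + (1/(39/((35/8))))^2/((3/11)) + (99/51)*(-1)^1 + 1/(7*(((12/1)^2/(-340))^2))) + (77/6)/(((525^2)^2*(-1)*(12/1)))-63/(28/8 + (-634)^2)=2771636784012741290228623/4812694797804075000000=575.90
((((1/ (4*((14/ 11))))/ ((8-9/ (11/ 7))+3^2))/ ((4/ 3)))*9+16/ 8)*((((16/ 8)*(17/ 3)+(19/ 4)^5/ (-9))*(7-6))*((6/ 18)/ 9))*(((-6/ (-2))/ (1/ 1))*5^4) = -87186337605625/ 2303852544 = -37843.71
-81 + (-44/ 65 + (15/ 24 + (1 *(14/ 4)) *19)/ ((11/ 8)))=-23494/ 715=-32.86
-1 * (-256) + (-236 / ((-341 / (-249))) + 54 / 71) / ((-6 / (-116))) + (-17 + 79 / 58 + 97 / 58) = -2158977011 / 702119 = -3074.94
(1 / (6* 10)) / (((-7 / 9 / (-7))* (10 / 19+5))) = 19 / 700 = 0.03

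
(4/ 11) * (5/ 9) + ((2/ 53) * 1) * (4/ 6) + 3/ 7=24085/ 36729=0.66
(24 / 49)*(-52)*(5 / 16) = -390 / 49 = -7.96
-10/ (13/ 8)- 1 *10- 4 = -20.15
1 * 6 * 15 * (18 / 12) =135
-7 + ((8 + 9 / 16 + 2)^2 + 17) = 31121 / 256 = 121.57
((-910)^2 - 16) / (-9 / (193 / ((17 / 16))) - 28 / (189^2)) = -13049000669376 / 793111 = -16452931.14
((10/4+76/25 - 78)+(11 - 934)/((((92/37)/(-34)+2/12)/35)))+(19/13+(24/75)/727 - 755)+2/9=-103951087764161/300258270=-346205.58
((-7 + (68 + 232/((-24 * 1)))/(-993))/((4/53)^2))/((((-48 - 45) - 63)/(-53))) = -421.03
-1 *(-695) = 695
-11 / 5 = -2.20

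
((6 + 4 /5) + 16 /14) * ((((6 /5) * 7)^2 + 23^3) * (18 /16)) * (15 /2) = 1148189067 /1400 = 820135.05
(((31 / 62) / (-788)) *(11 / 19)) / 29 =-11 / 868376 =-0.00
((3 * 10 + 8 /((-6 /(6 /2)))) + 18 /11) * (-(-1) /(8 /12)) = 456 /11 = 41.45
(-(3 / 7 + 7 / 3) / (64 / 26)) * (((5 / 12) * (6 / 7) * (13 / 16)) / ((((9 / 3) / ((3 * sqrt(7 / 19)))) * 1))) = -24505 * sqrt(133) / 1430016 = -0.20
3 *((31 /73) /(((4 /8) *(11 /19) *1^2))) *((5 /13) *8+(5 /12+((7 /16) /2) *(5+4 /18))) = 10223273 /501072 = 20.40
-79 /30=-2.63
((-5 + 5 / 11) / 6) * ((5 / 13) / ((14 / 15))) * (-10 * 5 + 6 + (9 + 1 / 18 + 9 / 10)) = 95750 / 9009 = 10.63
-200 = -200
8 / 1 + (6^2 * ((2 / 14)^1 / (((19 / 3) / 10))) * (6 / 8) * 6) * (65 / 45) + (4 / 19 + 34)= 12634 / 133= 94.99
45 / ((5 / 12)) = 108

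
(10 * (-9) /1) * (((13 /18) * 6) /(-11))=390 /11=35.45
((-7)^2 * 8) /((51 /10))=3920 /51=76.86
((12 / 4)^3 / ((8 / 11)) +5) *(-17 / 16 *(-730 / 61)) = 2091085 / 3904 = 535.63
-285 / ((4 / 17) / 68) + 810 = -81555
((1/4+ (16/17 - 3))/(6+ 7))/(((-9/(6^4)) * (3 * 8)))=369/442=0.83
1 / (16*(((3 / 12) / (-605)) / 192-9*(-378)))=29040 / 1580705279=0.00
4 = 4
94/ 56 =47/ 28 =1.68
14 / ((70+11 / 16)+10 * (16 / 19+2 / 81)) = 344736 / 1954049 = 0.18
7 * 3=21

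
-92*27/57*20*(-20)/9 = 36800/19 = 1936.84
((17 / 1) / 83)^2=0.04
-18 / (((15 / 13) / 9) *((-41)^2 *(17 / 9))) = -6318 / 142885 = -0.04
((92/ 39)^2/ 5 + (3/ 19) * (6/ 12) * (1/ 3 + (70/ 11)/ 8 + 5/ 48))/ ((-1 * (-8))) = 61558087/ 406897920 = 0.15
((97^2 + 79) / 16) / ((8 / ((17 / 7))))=10081 / 56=180.02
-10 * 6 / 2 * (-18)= 540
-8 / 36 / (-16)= 1 / 72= 0.01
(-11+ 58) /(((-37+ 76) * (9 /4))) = 188 /351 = 0.54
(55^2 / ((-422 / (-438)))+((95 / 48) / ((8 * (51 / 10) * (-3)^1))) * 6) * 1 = 3243377375 / 1033056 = 3139.59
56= 56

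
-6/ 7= -0.86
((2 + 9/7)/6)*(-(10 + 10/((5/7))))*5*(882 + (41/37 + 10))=-15200700/259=-58689.96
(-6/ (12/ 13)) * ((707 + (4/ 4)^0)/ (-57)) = 1534/ 19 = 80.74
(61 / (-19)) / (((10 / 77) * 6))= -4697 / 1140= -4.12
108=108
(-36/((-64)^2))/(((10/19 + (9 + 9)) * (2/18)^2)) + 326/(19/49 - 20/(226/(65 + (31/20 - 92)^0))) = -651049191019/10883006464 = -59.82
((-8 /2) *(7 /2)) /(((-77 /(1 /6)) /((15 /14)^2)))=0.03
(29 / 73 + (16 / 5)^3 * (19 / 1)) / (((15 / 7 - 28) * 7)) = -5684777 / 1651625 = -3.44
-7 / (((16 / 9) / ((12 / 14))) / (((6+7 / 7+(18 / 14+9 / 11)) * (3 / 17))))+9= 37467 / 10472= 3.58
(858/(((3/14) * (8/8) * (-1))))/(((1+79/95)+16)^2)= -117325/9317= -12.59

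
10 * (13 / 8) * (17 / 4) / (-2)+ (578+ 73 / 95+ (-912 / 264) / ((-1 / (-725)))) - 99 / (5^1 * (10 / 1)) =-1962.29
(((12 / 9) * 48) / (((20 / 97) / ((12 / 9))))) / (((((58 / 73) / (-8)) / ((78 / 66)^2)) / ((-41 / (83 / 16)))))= 200967163904 / 4368705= 46001.54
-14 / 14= -1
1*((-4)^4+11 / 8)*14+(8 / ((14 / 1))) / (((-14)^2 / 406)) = 706469 / 196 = 3604.43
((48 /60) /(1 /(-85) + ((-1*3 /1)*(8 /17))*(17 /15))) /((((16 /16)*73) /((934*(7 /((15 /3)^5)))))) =-444584 /31253125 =-0.01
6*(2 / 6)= 2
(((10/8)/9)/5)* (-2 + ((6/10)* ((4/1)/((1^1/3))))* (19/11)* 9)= 3023/990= 3.05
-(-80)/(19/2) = 160/19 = 8.42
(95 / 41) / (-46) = -95 / 1886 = -0.05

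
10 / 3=3.33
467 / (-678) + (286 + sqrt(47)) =sqrt(47) + 193441 / 678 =292.17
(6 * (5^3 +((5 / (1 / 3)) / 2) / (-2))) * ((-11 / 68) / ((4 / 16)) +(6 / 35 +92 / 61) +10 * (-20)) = -2101463193 / 14518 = -144748.81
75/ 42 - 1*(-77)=1103/ 14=78.79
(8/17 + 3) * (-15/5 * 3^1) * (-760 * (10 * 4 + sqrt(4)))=16949520/17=997030.59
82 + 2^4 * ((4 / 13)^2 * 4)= 14882 / 169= 88.06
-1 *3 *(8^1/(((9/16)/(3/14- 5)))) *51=72896/7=10413.71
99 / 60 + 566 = 11353 / 20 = 567.65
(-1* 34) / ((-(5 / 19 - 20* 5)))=-646 / 1895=-0.34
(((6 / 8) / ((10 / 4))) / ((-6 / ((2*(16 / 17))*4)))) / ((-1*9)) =32 / 765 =0.04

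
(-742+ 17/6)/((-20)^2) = -887/480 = -1.85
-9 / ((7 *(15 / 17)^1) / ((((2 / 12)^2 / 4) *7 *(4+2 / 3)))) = -0.33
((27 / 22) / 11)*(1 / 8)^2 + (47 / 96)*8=182065 / 46464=3.92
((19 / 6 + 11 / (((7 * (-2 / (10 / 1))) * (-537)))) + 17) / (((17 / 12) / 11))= 3337906 / 21301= 156.70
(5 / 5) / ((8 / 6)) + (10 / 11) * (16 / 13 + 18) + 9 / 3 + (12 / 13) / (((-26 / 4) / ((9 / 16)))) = 157291 / 7436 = 21.15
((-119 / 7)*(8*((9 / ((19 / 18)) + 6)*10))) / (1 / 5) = -1876800 / 19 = -98778.95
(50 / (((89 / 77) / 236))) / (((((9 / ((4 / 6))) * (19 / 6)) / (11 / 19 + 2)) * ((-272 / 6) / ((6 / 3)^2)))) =-89042800 / 1638579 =-54.34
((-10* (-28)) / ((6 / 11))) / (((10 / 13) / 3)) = 2002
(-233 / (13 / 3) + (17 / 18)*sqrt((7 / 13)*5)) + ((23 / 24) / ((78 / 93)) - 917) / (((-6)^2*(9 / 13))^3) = -1142433714163 / 21223627776 + 17*sqrt(455) / 234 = -52.28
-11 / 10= -1.10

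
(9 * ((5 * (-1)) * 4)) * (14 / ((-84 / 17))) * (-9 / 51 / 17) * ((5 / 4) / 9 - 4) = 695 / 34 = 20.44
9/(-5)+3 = 6/5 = 1.20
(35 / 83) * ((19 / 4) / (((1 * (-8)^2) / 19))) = 0.59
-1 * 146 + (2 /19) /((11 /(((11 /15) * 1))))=-41608 /285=-145.99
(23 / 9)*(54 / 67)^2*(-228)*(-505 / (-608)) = -2822445 / 8978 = -314.37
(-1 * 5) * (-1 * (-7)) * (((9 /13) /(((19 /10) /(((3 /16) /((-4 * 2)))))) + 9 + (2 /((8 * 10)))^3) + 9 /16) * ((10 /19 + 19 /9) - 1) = -7400433103 /13515840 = -547.54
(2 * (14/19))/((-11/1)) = -28/209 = -0.13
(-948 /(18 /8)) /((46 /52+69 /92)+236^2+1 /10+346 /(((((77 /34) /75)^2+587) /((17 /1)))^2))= -4788050202863904808994240 /632954760316052144763407553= -0.01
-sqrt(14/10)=-sqrt(35)/5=-1.18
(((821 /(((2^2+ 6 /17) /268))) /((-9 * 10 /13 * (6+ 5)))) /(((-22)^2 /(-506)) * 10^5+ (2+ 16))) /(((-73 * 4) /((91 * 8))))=-25443652871 /1470417742035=-0.02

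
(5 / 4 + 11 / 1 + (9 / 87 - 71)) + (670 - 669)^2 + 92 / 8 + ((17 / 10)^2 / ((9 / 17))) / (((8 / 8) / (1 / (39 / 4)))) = -45.59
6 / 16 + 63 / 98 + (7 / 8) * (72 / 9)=449 / 56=8.02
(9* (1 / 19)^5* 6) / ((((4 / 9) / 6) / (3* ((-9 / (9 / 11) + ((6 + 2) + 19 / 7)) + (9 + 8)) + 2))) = 266085 / 17332693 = 0.02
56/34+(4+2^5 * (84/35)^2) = 80736/425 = 189.97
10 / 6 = 5 / 3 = 1.67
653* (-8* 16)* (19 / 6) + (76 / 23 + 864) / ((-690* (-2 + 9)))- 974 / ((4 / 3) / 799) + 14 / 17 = -534045767057 / 629510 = -848351.52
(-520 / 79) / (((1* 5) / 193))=-20072 / 79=-254.08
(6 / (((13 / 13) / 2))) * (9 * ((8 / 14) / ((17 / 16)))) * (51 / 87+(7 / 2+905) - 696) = 2512512 / 203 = 12376.91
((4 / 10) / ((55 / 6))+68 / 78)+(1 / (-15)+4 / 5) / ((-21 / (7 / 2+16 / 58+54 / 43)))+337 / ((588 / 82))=31283027434 / 655329675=47.74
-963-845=-1808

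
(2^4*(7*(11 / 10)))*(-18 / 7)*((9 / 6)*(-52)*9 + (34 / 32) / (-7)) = 7785459 / 35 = 222441.69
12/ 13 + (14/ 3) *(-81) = -4902/ 13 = -377.08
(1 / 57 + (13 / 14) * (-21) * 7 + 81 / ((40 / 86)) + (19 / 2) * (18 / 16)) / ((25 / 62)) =119.92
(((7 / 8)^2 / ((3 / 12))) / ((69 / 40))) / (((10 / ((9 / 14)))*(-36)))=-7 / 2208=-0.00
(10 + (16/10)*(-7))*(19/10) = -57/25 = -2.28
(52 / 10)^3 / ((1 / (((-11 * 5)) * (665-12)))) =-5049936.32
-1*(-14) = 14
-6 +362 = 356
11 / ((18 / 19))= 209 / 18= 11.61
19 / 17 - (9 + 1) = -151 / 17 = -8.88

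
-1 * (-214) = 214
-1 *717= -717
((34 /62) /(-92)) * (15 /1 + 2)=-289 /2852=-0.10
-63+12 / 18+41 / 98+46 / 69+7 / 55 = -61.12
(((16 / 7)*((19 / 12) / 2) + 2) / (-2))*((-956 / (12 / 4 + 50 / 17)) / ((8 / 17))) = 1381420 / 2121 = 651.31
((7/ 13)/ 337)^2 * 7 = 343/ 19193161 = 0.00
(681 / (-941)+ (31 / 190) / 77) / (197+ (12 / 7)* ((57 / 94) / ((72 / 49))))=-933782746 / 255849652135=-0.00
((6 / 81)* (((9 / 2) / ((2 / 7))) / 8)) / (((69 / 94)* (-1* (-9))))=329 / 14904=0.02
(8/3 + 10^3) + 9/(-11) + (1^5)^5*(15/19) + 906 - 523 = 868795/627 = 1385.64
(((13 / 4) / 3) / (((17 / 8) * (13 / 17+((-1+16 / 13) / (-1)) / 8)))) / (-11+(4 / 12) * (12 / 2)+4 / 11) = -29744 / 370785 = -0.08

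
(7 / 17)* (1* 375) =2625 / 17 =154.41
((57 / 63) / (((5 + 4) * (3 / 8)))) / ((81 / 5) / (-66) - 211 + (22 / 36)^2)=-0.00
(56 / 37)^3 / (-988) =-43904 / 12511291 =-0.00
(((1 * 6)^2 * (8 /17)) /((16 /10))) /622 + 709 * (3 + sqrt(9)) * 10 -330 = 223164360 /5287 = 42210.02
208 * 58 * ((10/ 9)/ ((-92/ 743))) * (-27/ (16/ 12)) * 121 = 6100817580/ 23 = 265252938.26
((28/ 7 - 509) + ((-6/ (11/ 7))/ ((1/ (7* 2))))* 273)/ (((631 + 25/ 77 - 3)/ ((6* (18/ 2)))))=-20925954/ 16127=-1297.57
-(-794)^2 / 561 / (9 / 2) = -1260872 / 5049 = -249.73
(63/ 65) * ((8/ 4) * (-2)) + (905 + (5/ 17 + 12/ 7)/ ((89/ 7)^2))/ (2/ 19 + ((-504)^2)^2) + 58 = 290382554200213682473/ 5365226270074611265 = 54.12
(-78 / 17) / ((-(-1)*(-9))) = 26 / 51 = 0.51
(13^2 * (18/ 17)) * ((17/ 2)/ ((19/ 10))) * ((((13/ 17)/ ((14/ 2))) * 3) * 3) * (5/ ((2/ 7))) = 4448925/ 323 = 13773.76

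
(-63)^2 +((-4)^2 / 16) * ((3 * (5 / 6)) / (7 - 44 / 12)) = 15879 / 4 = 3969.75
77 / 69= 1.12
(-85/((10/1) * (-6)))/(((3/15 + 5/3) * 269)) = 85/30128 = 0.00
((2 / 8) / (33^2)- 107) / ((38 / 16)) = -932182 / 20691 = -45.05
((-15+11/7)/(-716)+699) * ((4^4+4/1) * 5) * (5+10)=17079474750/1253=13630865.72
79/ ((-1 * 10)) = -79/ 10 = -7.90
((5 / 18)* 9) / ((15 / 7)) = 1.17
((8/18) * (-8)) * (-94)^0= -32/9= -3.56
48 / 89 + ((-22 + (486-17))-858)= -36531 / 89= -410.46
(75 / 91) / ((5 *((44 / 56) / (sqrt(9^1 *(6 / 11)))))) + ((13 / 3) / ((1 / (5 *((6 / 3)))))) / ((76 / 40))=90 *sqrt(66) / 1573 + 1300 / 57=23.27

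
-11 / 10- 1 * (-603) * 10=6028.90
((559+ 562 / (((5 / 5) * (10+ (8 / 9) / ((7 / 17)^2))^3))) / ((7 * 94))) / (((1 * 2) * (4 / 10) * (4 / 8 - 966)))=-424590833369585 / 385925692207430704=-0.00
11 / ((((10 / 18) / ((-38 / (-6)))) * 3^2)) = 209 / 15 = 13.93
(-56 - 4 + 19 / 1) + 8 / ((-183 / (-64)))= -6991 / 183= -38.20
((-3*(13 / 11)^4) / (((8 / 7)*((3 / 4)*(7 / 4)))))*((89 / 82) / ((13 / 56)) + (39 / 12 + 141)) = -697567273 / 1200562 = -581.03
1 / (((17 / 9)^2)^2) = 0.08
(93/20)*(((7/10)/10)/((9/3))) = 217/2000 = 0.11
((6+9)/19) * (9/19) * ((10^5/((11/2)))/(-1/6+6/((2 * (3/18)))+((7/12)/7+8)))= 324000000/1234981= 262.35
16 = 16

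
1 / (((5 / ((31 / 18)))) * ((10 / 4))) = 31 / 225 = 0.14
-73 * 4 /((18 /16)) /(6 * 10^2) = -292 /675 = -0.43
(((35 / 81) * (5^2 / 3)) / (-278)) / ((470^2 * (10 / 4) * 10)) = -7 / 2984535720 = -0.00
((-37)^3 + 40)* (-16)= 809808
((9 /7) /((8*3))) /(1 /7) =3 /8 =0.38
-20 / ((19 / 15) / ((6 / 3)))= -600 / 19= -31.58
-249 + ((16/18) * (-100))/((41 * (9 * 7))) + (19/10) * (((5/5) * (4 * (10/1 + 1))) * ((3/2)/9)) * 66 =77943191/116235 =670.57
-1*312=-312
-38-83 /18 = -767 /18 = -42.61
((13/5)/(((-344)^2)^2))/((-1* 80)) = -13/5601363558400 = -0.00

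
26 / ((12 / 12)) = 26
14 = 14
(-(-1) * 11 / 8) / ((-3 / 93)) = -341 / 8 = -42.62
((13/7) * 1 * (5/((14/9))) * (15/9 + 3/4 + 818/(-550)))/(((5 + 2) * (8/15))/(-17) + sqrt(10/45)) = 6100263/871178 + 518522355 * sqrt(2)/48785968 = 22.03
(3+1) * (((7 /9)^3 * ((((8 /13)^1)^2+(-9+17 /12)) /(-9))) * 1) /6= 5011573 /19958562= 0.25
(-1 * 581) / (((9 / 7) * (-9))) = 4067 / 81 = 50.21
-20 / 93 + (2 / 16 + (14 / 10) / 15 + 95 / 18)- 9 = -207517 / 55800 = -3.72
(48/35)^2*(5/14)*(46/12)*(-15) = -38.62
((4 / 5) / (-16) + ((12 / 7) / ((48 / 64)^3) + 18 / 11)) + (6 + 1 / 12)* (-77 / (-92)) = 13696499 / 1275120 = 10.74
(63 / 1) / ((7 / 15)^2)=2025 / 7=289.29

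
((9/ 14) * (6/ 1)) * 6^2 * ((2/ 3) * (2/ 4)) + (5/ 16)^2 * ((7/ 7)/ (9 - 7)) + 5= 183983/ 3584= 51.33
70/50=7/5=1.40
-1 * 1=-1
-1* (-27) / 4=6.75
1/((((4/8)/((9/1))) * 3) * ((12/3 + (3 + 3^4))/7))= 21/44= 0.48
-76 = -76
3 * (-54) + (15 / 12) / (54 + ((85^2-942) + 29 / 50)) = -102668671 / 633758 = -162.00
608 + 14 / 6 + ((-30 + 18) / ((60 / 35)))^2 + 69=2185 / 3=728.33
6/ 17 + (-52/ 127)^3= 9899962/ 34822511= 0.28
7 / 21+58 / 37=211 / 111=1.90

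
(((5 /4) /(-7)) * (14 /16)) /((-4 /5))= 25 /128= 0.20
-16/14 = -8/7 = -1.14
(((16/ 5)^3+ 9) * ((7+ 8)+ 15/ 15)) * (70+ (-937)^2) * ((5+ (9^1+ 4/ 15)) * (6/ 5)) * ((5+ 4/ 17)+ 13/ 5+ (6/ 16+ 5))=35250287548736312/ 265625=132706964889.36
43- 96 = -53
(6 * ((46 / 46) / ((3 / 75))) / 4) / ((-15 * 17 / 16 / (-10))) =400 / 17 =23.53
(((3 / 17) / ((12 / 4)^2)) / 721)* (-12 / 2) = -2 / 12257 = -0.00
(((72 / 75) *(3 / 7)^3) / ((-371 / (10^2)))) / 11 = -0.00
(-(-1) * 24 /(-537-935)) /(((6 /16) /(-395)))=395 /23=17.17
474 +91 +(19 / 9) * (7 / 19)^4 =34880416 / 61731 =565.04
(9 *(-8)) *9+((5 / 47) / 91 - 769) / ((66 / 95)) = -82562416 / 47047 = -1754.89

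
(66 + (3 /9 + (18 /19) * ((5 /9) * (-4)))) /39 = 3661 /2223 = 1.65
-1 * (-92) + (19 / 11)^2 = 11493 / 121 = 94.98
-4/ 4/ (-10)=1/ 10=0.10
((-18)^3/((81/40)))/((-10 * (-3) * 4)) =-24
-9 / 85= -0.11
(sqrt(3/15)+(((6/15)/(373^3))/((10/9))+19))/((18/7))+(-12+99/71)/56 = 7 * sqrt(5)/90+334239582809219/46425371668200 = 7.37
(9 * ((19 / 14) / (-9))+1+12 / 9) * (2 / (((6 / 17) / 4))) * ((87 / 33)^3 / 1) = 33998266 / 83853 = 405.45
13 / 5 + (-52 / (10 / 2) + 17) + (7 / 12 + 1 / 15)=9.85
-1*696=-696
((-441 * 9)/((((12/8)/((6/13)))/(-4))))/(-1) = -63504/13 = -4884.92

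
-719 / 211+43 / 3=10.93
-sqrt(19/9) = -sqrt(19)/3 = -1.45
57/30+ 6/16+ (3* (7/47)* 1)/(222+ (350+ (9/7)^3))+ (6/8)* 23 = 1445762819/74043800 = 19.53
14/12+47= 289/6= 48.17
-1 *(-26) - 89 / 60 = 1471 / 60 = 24.52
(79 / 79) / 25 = 0.04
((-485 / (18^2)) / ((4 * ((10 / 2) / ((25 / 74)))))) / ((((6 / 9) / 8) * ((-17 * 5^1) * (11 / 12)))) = 485 / 124542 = 0.00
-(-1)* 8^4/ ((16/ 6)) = 1536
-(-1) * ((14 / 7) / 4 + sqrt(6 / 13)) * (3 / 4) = 0.88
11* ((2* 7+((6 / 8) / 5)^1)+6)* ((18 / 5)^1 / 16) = 39897 / 800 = 49.87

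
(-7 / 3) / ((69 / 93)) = -217 / 69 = -3.14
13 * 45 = 585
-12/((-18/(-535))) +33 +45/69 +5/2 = -44231/138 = -320.51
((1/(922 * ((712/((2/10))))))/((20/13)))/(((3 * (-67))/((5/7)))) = -13/18472896960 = -0.00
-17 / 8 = -2.12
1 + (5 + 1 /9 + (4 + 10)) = 181 /9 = 20.11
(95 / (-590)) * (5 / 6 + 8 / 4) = -323 / 708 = -0.46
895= 895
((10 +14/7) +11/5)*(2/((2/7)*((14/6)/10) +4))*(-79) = -33654/61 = -551.70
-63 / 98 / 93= -3 / 434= -0.01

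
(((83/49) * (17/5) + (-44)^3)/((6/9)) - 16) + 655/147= -187834991/1470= -127778.91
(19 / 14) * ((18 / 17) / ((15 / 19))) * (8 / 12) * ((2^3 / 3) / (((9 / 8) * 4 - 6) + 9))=0.43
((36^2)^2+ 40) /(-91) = -1679656 /91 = -18457.76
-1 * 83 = -83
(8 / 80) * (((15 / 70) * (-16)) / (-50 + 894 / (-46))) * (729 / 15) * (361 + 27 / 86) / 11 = 7.88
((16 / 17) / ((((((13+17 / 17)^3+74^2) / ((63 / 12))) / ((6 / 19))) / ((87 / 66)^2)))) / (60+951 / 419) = 2466653 / 465669645870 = 0.00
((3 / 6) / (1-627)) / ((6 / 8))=-0.00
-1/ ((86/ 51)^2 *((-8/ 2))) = 2601/ 29584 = 0.09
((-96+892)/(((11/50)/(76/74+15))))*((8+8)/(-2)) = -188811200/407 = -463909.58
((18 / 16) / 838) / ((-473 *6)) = -3 / 6341984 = -0.00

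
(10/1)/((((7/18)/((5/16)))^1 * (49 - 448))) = -75/3724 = -0.02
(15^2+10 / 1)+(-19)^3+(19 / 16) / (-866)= -91782163 / 13856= -6624.00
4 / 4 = 1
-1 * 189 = -189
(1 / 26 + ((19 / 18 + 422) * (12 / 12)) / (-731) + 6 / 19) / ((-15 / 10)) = 729580 / 4875039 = 0.15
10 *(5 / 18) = 25 / 9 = 2.78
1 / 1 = 1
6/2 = 3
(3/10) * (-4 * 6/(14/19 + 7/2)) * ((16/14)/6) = -1824/5635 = -0.32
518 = 518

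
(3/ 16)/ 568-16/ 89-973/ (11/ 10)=-884.72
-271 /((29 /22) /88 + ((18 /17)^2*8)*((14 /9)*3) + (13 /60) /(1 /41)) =-2274383760 /425947463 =-5.34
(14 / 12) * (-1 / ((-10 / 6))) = 7 / 10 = 0.70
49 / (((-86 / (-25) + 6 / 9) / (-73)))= -38325 / 44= -871.02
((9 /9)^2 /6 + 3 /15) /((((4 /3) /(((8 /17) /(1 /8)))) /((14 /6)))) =616 /255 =2.42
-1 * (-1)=1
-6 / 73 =-0.08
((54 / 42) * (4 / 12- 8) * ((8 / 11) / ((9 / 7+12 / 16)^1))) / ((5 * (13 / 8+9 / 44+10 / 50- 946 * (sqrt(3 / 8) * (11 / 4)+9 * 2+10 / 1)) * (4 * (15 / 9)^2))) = 0.00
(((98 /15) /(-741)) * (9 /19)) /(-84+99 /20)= 392 /7419633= 0.00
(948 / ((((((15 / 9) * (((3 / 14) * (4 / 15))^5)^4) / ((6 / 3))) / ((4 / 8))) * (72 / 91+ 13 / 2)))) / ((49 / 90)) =90431203249515118288135528564453125 / 86966272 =1039842241938519777967895000.00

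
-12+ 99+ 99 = 186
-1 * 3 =-3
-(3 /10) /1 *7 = -21 /10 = -2.10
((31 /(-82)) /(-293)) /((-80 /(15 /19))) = -93 /7303904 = -0.00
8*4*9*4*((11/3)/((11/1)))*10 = 3840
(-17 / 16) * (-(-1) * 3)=-3.19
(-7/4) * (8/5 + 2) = -63/10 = -6.30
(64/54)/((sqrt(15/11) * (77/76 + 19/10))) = 2432 * sqrt(165)/89667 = 0.35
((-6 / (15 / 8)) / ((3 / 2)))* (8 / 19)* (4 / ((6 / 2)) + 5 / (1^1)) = -256 / 45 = -5.69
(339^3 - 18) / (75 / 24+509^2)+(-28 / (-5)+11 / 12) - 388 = -231.11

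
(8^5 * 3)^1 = 98304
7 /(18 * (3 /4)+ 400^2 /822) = 0.03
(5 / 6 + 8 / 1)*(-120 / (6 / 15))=-2650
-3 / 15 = -1 / 5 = -0.20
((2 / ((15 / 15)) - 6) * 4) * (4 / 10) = -32 / 5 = -6.40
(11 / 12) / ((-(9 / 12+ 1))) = -11 / 21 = -0.52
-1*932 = -932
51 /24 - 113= -887 /8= -110.88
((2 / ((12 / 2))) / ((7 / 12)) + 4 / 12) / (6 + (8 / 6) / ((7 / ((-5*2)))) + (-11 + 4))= -19 / 61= -0.31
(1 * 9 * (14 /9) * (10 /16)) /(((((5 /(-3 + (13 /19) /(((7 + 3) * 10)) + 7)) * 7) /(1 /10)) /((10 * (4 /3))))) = 7613 /5700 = 1.34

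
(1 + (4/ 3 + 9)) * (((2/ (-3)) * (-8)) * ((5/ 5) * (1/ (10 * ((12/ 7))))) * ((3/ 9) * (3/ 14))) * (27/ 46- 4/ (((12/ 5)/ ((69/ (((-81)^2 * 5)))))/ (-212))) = 6824531/ 20371905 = 0.33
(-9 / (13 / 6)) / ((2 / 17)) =-459 / 13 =-35.31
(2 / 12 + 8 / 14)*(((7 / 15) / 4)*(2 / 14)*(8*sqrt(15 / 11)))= 0.11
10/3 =3.33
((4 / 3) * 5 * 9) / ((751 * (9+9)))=10 / 2253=0.00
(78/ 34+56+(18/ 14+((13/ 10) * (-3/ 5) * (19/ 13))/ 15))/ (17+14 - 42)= -1770239/ 327250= -5.41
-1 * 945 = -945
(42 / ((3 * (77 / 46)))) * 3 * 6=1656 / 11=150.55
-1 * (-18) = 18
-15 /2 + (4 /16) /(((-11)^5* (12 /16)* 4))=-14494591 /1932612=-7.50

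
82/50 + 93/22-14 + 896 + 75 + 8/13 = 6888901/7150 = 963.48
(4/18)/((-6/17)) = -17/27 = -0.63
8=8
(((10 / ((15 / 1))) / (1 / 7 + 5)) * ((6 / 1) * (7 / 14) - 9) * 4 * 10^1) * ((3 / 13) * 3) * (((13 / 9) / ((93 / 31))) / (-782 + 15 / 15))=280 / 21087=0.01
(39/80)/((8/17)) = 1.04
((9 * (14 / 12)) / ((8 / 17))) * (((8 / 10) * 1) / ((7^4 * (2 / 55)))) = 0.20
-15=-15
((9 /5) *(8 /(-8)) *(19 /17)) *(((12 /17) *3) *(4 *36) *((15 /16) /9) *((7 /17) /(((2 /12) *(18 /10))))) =-430920 /4913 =-87.71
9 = 9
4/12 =1/3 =0.33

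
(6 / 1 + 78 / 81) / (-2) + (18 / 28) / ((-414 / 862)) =-41905 / 8694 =-4.82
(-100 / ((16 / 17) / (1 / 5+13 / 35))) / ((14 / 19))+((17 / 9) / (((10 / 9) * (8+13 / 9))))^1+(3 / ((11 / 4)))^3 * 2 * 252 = 932812873 / 1630475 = 572.11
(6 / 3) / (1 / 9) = 18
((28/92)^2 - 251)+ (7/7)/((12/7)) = -1589057/6348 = -250.32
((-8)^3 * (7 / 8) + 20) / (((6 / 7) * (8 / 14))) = -873.83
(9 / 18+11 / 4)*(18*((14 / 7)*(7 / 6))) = 273 / 2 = 136.50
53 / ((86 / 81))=4293 / 86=49.92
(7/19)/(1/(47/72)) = 329/1368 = 0.24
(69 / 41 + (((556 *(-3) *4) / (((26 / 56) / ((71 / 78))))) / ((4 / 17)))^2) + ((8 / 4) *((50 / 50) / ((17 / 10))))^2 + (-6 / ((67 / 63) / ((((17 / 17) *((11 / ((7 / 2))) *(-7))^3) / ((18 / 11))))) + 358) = 70078033497385844505 / 22674092363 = 3090665433.28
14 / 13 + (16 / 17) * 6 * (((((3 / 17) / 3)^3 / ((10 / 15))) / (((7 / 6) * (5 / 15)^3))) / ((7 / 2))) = 57901934 / 53202877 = 1.09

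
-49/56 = -7/8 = -0.88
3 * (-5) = -15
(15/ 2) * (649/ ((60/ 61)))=39589/ 8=4948.62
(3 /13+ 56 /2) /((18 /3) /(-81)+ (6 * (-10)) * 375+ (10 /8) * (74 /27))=-19818 /15792647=-0.00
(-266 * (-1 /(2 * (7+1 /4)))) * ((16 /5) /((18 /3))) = 4256 /435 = 9.78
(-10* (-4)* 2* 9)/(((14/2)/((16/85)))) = 2304/119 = 19.36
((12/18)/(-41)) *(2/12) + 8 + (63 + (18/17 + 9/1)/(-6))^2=3768.57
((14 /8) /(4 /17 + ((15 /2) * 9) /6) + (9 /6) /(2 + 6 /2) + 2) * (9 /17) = 172377 /132770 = 1.30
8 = 8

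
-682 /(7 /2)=-1364 /7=-194.86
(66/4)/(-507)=-0.03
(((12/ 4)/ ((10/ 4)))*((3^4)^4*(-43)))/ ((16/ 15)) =-16659081027/ 8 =-2082385128.38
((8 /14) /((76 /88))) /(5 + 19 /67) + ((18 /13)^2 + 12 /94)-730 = -136094130104 /186986163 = -727.83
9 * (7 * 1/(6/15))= 315/2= 157.50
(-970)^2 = 940900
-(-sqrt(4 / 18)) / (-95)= -sqrt(2) / 285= -0.00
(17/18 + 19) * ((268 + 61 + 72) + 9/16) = 2306575/288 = 8008.94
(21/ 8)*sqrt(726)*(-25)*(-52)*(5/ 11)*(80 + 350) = 7336875*sqrt(6) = 17971600.06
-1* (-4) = 4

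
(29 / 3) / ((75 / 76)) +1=10.80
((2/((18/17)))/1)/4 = 17/36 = 0.47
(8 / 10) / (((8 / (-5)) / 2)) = -1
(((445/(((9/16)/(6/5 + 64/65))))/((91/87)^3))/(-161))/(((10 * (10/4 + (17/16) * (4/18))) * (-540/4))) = 19726603648/7767828707275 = 0.00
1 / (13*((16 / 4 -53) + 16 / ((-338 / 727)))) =-13 / 14097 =-0.00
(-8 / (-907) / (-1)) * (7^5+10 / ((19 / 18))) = -2556104 / 17233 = -148.33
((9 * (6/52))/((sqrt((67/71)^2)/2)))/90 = 213/8710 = 0.02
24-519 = -495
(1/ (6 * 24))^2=1/ 20736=0.00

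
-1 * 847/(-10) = 847/10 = 84.70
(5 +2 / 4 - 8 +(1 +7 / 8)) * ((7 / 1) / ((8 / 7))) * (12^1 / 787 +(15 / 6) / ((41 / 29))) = -28199255 / 4130176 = -6.83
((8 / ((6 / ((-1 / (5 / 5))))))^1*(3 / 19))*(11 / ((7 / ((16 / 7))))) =-704 / 931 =-0.76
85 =85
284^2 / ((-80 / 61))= -307501 / 5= -61500.20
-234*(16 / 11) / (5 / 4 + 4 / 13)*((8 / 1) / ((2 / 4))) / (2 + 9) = -346112 / 1089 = -317.83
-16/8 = -2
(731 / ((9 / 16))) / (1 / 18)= 23392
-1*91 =-91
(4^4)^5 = 1099511627776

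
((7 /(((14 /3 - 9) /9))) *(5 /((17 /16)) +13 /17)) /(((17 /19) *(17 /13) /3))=-1001889 /4913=-203.93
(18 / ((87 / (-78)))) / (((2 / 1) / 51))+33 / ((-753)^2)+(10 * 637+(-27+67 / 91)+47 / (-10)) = 29565215474971 / 4987789170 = 5927.52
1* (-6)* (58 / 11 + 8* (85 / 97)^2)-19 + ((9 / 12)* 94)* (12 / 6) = 5537746 / 103499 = 53.51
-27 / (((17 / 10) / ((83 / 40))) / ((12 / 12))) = -2241 / 68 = -32.96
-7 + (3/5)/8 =-277/40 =-6.92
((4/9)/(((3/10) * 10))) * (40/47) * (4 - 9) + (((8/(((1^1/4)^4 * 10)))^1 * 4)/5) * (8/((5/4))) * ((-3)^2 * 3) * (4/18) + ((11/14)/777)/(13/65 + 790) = 1588442869368437/252501495750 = 6290.83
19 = 19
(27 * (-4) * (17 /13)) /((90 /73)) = -7446 /65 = -114.55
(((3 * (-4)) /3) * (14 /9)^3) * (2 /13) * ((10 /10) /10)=-10976 /47385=-0.23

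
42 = 42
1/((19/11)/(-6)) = -66/19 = -3.47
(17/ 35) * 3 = 51/ 35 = 1.46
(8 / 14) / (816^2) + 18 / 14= 1498177 / 1165248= 1.29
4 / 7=0.57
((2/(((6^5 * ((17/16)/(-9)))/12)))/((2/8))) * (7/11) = -112/1683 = -0.07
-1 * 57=-57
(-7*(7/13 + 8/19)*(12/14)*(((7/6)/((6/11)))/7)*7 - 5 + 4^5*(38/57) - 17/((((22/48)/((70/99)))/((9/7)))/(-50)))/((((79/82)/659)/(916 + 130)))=11916348225513962/7083219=1682335139.65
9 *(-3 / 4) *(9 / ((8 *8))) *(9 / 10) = -2187 / 2560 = -0.85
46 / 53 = 0.87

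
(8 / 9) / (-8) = -1 / 9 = -0.11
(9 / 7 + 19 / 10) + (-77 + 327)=17723 / 70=253.19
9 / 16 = 0.56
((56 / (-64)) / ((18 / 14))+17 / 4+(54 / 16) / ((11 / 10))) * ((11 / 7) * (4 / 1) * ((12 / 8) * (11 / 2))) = 8261 / 24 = 344.21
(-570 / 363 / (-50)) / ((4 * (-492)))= -19 / 1190640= -0.00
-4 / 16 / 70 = -1 / 280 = -0.00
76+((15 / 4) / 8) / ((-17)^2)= 702863 / 9248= 76.00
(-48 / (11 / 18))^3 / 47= -644972544 / 62557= -10310.16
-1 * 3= -3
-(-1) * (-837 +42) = -795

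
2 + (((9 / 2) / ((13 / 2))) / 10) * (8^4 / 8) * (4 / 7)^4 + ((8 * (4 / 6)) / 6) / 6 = 24977018 / 4213755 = 5.93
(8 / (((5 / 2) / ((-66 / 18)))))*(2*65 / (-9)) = 4576 / 27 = 169.48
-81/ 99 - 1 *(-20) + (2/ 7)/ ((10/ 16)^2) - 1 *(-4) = 46033/ 1925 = 23.91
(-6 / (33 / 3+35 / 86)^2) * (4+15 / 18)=-214484 / 962361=-0.22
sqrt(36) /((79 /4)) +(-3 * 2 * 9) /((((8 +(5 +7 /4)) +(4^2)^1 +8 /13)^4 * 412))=17492992783678248 /57581126914159177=0.30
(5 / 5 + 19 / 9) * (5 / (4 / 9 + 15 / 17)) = 340 / 29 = 11.72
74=74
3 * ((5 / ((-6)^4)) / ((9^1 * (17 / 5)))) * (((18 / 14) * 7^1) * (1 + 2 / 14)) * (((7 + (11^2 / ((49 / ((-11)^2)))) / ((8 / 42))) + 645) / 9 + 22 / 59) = 91852625 / 95541768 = 0.96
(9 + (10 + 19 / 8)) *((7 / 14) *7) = 1197 / 16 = 74.81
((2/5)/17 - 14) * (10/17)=-2376/289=-8.22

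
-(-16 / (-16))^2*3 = -3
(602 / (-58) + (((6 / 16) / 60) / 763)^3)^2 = 299916331213936609155435230306304841 / 2783960823290258551371464704000000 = 107.73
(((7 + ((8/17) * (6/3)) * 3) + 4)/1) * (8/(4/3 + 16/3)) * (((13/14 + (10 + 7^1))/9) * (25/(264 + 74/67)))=19759975/6341034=3.12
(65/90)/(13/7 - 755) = -0.00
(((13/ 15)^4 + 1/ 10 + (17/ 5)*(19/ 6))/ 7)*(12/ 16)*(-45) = -289343/ 5250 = -55.11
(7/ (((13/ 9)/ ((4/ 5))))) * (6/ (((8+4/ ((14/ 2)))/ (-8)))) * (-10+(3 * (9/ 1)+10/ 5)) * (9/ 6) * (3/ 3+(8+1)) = -402192/ 65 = -6187.57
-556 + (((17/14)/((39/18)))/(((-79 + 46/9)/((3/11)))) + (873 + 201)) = 518.00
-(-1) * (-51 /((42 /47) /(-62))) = 24769 /7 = 3538.43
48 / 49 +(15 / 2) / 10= 339 / 196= 1.73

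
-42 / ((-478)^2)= -0.00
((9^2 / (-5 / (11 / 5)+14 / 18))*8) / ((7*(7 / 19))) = -304722 / 1813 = -168.08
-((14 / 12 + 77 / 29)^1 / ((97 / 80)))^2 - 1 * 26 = -2559194746 / 71216721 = -35.94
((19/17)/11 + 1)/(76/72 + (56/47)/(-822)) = 23875812/22846351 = 1.05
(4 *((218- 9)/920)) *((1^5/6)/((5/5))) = 209/1380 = 0.15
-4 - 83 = -87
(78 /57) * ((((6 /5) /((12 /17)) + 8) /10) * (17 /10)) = 21437 /9500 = 2.26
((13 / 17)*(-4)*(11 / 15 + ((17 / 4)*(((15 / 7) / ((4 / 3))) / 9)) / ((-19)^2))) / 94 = -5798351 / 242288760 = -0.02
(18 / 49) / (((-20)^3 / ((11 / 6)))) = -33 / 392000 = -0.00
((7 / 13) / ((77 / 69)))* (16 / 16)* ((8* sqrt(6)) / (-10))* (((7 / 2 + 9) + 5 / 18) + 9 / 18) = -10994* sqrt(6) / 2145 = -12.55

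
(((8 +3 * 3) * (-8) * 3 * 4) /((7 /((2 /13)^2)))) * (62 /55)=-404736 /65065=-6.22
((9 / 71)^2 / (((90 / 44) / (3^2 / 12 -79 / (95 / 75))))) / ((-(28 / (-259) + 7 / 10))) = 5717943 / 6991867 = 0.82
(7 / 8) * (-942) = -3297 / 4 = -824.25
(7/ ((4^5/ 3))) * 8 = 0.16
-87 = -87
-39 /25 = -1.56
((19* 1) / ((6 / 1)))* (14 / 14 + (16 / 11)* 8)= 2641 / 66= 40.02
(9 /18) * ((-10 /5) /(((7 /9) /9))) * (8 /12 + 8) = -702 /7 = -100.29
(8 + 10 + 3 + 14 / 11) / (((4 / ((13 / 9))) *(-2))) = -3185 / 792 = -4.02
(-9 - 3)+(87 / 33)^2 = -611 / 121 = -5.05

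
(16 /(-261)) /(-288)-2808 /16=-412249 /2349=-175.50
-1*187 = -187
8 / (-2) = -4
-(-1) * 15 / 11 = 15 / 11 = 1.36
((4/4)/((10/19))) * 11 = 209/10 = 20.90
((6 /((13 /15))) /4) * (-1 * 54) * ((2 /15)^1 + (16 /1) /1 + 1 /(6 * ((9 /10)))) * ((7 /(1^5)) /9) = -15421 /13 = -1186.23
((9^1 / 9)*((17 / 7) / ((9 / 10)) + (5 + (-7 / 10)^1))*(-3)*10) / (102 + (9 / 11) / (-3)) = -48499 / 23499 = -2.06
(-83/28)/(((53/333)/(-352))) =2432232/371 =6555.88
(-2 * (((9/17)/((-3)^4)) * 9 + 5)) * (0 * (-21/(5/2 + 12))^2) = 0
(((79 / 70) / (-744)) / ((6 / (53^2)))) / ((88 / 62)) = -221911 / 443520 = -0.50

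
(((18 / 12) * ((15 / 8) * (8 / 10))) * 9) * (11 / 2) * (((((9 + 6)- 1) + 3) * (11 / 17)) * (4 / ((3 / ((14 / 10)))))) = 22869 / 10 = 2286.90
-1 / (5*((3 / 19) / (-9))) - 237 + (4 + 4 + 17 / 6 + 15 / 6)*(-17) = -6784 / 15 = -452.27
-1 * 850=-850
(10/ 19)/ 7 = 10/ 133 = 0.08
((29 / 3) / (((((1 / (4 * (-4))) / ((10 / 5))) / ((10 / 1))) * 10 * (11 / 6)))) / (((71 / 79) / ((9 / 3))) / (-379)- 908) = 166711488 / 897152905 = 0.19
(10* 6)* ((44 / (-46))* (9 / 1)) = -11880 / 23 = -516.52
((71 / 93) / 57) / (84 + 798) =71 / 4675482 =0.00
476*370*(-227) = -39979240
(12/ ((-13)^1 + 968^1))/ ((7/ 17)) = 204/ 6685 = 0.03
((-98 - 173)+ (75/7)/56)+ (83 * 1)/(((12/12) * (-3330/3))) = -58933403/217560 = -270.88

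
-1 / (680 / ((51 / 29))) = -3 / 1160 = -0.00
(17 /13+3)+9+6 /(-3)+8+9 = 368 /13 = 28.31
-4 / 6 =-2 / 3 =-0.67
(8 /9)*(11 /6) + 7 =233 /27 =8.63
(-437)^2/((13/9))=1718721/13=132209.31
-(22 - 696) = 674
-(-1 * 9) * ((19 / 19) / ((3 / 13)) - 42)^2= 12769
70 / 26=35 / 13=2.69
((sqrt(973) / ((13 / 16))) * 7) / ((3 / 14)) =1568 * sqrt(973) / 39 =1254.12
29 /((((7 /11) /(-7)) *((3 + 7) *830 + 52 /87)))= -27753 /722152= -0.04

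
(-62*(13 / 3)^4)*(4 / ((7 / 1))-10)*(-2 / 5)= -77914408 / 945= -82449.11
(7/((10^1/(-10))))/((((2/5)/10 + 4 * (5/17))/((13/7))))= -5525/517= -10.69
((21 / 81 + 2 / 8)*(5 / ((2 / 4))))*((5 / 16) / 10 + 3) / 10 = 5335 / 3456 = 1.54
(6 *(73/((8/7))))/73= 21/4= 5.25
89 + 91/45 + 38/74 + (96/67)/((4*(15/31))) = 10293853/111555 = 92.28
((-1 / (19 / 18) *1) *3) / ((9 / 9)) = -54 / 19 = -2.84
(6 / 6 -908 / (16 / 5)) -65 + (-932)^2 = 868276.25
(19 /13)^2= 361 /169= 2.14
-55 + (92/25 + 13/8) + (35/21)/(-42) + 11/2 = -557357/12600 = -44.23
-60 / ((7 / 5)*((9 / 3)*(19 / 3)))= -300 / 133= -2.26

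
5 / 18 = 0.28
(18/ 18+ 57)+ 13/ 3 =187/ 3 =62.33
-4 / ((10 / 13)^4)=-28561 / 2500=-11.42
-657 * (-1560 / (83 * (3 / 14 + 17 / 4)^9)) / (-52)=-41700273368334336 / 123679637908935546875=-0.00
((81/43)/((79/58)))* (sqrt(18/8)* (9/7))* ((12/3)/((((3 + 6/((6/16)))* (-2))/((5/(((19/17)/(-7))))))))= 10781910/1226317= 8.79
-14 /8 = -7 /4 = -1.75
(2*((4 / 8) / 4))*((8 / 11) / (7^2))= 2 / 539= 0.00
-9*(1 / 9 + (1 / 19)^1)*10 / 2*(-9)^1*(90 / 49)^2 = 1458000 / 6517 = 223.72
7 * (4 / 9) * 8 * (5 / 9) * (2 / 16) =140 / 81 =1.73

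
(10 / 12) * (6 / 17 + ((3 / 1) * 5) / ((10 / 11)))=955 / 68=14.04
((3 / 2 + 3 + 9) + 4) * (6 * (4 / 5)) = 84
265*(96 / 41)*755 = 19207200 / 41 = 468468.29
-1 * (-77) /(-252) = -11 /36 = -0.31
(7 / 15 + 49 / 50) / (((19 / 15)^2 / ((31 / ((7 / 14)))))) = 20181 / 361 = 55.90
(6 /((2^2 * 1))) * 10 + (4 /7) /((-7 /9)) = 699 /49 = 14.27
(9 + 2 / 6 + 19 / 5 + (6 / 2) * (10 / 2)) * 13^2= 71318 / 15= 4754.53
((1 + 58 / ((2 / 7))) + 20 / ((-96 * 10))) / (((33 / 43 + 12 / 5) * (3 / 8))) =2105065 / 12258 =171.73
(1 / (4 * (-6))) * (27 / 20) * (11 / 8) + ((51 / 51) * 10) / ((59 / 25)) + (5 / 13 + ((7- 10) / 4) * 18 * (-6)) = 83984227 / 981760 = 85.54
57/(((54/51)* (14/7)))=323/12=26.92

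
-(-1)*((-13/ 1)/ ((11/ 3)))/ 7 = -39/ 77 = -0.51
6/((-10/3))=-9/5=-1.80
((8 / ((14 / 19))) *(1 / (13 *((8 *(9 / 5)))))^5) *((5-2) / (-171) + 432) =76946875 / 3771712204775424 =0.00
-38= -38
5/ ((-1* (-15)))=1/ 3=0.33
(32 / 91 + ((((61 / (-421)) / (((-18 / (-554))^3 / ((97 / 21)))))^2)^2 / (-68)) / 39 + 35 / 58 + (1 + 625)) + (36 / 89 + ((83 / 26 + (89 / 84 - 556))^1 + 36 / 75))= -8069776810969406089695076935432913256302953849173 / 147634280836170825707805932374296150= -54660589432642.72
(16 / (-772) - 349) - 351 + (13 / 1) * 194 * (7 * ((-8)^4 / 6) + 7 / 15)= 34891333942 / 2895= 12052274.25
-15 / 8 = -1.88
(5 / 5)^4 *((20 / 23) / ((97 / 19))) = 380 / 2231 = 0.17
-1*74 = -74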